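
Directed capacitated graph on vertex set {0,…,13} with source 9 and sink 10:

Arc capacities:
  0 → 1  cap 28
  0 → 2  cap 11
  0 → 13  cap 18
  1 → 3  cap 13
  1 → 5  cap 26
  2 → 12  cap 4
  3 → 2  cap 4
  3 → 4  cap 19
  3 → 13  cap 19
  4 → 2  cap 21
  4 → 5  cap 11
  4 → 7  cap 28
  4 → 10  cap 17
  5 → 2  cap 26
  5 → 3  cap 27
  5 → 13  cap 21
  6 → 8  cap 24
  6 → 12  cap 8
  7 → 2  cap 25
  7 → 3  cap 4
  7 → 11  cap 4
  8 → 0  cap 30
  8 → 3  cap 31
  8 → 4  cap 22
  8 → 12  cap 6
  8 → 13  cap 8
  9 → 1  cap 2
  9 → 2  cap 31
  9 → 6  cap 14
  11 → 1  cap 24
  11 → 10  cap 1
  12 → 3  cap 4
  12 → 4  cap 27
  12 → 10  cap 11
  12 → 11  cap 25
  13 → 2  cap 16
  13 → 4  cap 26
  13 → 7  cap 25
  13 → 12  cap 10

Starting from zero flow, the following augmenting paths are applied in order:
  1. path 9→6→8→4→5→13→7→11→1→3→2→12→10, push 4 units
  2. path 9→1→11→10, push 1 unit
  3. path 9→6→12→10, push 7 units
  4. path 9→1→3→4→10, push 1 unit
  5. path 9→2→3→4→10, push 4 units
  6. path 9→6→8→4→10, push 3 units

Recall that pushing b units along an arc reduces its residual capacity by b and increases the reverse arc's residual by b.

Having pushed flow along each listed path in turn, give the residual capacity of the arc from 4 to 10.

after path 1 (9→6→8→4→5→13→7→11→1→3→2→12→10, push 4): res(4,10)=17
after path 2 (9→1→11→10, push 1): res(4,10)=17
after path 3 (9→6→12→10, push 7): res(4,10)=17
after path 4 (9→1→3→4→10, push 1): res(4,10)=16
after path 5 (9→2→3→4→10, push 4): res(4,10)=12
after path 6 (9→6→8→4→10, push 3): res(4,10)=9

Residual capacity of (4,10): 9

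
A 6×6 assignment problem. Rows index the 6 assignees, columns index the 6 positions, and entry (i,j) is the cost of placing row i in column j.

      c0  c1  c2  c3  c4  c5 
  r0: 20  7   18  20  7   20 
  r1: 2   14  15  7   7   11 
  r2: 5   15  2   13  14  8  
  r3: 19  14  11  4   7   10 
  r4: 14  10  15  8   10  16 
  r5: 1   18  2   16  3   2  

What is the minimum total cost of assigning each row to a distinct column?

Minimum assignment cost: 27

one of 2 optimal assignments: row0→col1 (cost 7), row1→col0 (cost 2), row2→col2 (cost 2), row3→col3 (cost 4), row4→col4 (cost 10), row5→col5 (cost 2)
total = 7 + 2 + 2 + 4 + 10 + 2 = 27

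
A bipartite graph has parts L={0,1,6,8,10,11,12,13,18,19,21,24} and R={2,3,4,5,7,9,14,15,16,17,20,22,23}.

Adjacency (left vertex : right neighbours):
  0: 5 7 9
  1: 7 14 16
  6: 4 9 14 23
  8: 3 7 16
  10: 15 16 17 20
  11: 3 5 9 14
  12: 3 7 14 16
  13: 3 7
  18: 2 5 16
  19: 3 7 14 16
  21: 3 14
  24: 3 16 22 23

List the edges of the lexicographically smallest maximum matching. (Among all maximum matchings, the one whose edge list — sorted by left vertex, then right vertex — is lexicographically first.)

|M| = 10 (so the lex-smallest maximum matching has 10 edges)
process left vertices in ascending order; for each, take the smallest-labelled available neighbour that still permits 10 edges overall, or leave it unmatched if none does
lex-smallest matching: {0-5, 1-7, 6-4, 8-3, 10-15, 11-9, 12-14, 18-2, 19-16, 24-22}

Lex-smallest maximum matching: {(0,5), (1,7), (6,4), (8,3), (10,15), (11,9), (12,14), (18,2), (19,16), (24,22)}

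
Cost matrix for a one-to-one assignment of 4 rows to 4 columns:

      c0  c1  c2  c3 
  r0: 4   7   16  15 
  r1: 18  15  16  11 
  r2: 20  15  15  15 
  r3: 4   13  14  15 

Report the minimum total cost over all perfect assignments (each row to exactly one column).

Minimum assignment cost: 37

optimal assignment: row0→col1 (cost 7), row1→col3 (cost 11), row2→col2 (cost 15), row3→col0 (cost 4)
total = 7 + 11 + 15 + 4 = 37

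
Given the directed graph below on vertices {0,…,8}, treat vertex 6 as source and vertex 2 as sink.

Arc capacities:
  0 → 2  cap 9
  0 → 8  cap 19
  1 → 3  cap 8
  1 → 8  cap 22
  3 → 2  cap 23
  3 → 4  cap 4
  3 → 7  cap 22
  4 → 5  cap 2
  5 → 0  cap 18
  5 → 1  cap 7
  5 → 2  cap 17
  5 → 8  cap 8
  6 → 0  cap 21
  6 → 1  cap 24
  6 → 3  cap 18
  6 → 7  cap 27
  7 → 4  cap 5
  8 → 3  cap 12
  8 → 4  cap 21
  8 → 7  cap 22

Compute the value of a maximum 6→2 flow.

Maximum flow value: 34

augment #1: 6→0→2 bottleneck 9, total now 9
augment #2: 6→3→2 bottleneck 18, total now 27
augment #3: 6→1→3→2 bottleneck 5, total now 32
augment #4: 6→7→4→5→2 bottleneck 2, total now 34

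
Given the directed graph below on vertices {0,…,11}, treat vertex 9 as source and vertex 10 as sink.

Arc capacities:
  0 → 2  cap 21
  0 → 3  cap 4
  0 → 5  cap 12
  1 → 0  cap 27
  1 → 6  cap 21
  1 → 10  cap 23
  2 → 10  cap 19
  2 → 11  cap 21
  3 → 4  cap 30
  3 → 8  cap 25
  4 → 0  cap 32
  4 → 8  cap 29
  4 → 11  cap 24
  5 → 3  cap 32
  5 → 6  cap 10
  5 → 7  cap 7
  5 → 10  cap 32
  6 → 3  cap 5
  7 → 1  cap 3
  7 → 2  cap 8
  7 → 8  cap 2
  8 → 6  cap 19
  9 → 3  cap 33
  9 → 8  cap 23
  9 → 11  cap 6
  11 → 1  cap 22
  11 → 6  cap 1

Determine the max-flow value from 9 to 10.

augment #1: 9→11→1→10 bottleneck 6, total now 6
augment #2: 9→3→4→0→2→10 bottleneck 19, total now 25
augment #3: 9→3→4→0→5→10 bottleneck 11, total now 36

Maximum flow value: 36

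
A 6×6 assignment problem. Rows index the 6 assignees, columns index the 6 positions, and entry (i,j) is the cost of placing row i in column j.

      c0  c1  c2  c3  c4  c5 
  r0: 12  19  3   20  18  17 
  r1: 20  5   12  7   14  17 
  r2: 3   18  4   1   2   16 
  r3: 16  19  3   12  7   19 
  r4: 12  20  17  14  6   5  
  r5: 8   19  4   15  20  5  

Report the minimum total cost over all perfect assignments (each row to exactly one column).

optimal assignment: row0→col2 (cost 3), row1→col1 (cost 5), row2→col3 (cost 1), row3→col4 (cost 7), row4→col5 (cost 5), row5→col0 (cost 8)
total = 3 + 5 + 1 + 7 + 5 + 8 = 29

Minimum assignment cost: 29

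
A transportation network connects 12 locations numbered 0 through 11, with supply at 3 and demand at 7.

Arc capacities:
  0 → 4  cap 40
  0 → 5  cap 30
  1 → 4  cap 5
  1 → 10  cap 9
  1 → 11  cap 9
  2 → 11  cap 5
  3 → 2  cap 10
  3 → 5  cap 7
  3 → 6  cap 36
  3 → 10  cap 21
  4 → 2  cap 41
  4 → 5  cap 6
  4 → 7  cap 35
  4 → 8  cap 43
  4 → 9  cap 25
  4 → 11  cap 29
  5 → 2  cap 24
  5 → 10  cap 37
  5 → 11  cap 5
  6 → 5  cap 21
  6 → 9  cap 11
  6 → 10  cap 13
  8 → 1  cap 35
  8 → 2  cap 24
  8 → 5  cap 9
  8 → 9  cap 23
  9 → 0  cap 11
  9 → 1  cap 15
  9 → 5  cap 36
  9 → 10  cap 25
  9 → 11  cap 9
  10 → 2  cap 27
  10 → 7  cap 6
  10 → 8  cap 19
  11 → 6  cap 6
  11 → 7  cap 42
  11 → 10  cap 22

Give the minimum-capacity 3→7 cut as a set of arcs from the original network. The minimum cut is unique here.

augment #1: 3→10→7 push 6
augment #2: 3→2→11→7 push 5
augment #3: 3→5→11→7 push 5
augment #4: 3→6→9→11→7 push 9
augment #5: 3→6→9→0→4→7 push 2
augment #6: 3→10→8→1→4→7 push 5
augment #7: 3→10→8→1→11→7 push 9
augment #8: 3→10→8→9→0→4→7 push 1
augment #9: 3→5→10→8→9→0→4→7 push 2
augment #10: 3→6→10→8→9→0→4→7 push 2
max flow = 46; residual-reachable set from 3 gives S-side
cut edges (S→T): {(2,11), (5,11), (6,9), (10,7), (10,8)} total cap 46

Min-cut arcs: {(2,11), (5,11), (6,9), (10,7), (10,8)} (total capacity 46)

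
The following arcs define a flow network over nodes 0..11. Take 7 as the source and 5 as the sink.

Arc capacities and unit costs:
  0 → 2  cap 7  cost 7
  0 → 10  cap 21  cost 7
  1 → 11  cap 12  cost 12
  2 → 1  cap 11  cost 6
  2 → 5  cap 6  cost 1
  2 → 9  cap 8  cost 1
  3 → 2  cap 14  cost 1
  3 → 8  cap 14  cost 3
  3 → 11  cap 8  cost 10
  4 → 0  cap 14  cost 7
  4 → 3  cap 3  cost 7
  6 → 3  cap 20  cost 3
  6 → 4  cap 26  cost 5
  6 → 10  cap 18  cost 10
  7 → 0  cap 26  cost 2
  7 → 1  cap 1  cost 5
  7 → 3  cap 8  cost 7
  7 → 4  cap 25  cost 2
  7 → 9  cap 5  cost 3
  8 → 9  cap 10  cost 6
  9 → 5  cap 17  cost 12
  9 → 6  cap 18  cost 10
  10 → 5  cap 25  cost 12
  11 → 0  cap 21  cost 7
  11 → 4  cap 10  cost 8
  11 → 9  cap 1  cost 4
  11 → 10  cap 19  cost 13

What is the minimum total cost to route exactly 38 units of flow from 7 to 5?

Minimum cost for 38 units: 700

shortest-cost path #1: 7→3→2→5 push 6 @ unit cost 9 (adds 54)
shortest-cost path #2: 7→9→5 push 5 @ unit cost 15 (adds 75)
shortest-cost path #3: 7→0→10→5 push 21 @ unit cost 21 (adds 441)
shortest-cost path #4: 7→3→2→9→5 push 2 @ unit cost 21 (adds 42)
shortest-cost path #5: 7→0→2→9→5 push 4 @ unit cost 22 (adds 88)
total cost = 700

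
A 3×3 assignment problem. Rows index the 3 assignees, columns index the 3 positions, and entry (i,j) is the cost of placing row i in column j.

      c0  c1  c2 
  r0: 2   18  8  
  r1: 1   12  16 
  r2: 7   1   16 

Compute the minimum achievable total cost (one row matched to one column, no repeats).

Minimum assignment cost: 10

optimal assignment: row0→col2 (cost 8), row1→col0 (cost 1), row2→col1 (cost 1)
total = 8 + 1 + 1 = 10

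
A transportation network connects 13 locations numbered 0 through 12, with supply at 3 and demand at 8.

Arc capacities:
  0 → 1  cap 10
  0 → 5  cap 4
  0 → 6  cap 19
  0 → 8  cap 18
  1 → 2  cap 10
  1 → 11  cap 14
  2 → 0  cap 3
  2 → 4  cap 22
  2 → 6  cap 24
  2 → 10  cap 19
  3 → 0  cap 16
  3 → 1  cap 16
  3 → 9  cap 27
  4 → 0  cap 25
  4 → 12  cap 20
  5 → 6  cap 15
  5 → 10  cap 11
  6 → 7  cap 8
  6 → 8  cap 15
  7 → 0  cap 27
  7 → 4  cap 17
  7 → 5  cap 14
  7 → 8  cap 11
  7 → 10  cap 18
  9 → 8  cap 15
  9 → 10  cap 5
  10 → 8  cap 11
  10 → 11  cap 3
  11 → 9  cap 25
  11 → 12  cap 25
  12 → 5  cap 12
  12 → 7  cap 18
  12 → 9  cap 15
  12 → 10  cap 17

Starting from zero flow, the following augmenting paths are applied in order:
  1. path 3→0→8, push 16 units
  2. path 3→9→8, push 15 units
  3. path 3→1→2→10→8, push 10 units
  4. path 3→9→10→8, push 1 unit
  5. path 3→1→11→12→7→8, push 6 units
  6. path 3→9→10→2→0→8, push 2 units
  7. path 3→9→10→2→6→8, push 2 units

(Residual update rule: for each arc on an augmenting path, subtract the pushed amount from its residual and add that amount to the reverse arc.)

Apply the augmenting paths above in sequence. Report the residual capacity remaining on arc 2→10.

Residual capacity of (2,10): 13

after path 1 (3→0→8, push 16): res(2,10)=19
after path 2 (3→9→8, push 15): res(2,10)=19
after path 3 (3→1→2→10→8, push 10): res(2,10)=9
after path 4 (3→9→10→8, push 1): res(2,10)=9
after path 5 (3→1→11→12→7→8, push 6): res(2,10)=9
after path 6 (3→9→10→2→0→8, push 2): res(2,10)=11
after path 7 (3→9→10→2→6→8, push 2): res(2,10)=13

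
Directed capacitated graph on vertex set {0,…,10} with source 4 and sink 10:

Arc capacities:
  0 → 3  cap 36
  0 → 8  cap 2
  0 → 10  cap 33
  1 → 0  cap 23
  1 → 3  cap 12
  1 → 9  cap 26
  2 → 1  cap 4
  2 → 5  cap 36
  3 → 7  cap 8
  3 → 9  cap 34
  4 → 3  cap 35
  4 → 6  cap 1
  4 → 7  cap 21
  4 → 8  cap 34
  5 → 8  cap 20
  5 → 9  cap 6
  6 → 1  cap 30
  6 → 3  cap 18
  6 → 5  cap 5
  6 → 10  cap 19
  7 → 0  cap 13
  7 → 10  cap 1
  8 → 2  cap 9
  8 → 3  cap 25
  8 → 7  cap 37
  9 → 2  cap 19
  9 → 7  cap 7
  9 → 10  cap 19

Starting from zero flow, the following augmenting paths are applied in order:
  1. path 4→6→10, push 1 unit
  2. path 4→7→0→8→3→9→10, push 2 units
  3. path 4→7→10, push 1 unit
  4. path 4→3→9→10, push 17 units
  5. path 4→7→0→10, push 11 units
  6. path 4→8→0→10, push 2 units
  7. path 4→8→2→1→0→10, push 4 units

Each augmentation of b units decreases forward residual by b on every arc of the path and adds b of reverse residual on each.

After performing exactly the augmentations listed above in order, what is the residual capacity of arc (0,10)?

Residual capacity of (0,10): 16

after path 1 (4→6→10, push 1): res(0,10)=33
after path 2 (4→7→0→8→3→9→10, push 2): res(0,10)=33
after path 3 (4→7→10, push 1): res(0,10)=33
after path 4 (4→3→9→10, push 17): res(0,10)=33
after path 5 (4→7→0→10, push 11): res(0,10)=22
after path 6 (4→8→0→10, push 2): res(0,10)=20
after path 7 (4→8→2→1→0→10, push 4): res(0,10)=16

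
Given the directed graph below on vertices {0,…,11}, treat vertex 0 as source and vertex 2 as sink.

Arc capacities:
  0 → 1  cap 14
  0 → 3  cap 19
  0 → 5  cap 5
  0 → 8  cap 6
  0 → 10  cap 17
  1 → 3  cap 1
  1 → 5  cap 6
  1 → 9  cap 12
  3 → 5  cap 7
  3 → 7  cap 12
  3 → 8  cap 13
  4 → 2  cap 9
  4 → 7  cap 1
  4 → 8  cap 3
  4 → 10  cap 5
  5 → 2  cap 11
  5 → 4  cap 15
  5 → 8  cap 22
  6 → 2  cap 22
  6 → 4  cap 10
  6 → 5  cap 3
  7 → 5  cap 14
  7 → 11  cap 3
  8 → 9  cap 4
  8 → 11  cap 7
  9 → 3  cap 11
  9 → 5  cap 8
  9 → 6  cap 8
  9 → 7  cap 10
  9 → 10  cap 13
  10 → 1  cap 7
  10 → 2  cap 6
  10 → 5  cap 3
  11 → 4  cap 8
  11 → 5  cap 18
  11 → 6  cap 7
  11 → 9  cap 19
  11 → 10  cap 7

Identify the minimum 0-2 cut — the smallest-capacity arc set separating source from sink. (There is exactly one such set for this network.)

Min-cut arcs: {(4,2), (5,2), (9,6), (10,2), (11,6)} (total capacity 41)

augment #1: 0→5→2 push 5
augment #2: 0→10→2 push 6
augment #3: 0→1→5→2 push 6
augment #4: 0→1→9→6→2 push 8
augment #5: 0→3→5→4→2 push 7
augment #6: 0→8→11→4→2 push 2
augment #7: 0→8→11→6→2 push 4
augment #8: 0→3→7→11→6→2 push 3
max flow = 41; residual-reachable set from 0 gives S-side
cut edges (S→T): {(4,2), (5,2), (9,6), (10,2), (11,6)} total cap 41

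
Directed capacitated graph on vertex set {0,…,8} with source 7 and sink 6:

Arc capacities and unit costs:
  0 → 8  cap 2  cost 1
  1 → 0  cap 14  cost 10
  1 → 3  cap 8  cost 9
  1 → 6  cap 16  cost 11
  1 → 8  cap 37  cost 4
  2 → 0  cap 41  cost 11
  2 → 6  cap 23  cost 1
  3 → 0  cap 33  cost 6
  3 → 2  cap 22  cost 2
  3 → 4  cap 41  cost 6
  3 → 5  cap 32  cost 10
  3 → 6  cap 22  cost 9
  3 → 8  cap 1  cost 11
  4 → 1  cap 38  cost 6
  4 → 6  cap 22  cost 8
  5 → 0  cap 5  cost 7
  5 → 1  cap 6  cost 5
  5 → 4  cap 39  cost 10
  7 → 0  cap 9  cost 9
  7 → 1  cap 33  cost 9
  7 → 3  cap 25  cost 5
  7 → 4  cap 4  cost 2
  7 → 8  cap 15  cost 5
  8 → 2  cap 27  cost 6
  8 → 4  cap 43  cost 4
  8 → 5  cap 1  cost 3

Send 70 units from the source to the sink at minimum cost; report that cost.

shortest-cost path #1: 7→3→2→6 push 22 @ unit cost 8 (adds 176)
shortest-cost path #2: 7→4→6 push 4 @ unit cost 10 (adds 40)
shortest-cost path #3: 7→8→2→6 push 1 @ unit cost 12 (adds 12)
shortest-cost path #4: 7→3→6 push 3 @ unit cost 14 (adds 42)
shortest-cost path #5: 7→8→4→6 push 14 @ unit cost 17 (adds 238)
shortest-cost path #6: 7→1→6 push 16 @ unit cost 20 (adds 320)
shortest-cost path #7: 7→0→8→4→6 push 2 @ unit cost 22 (adds 44)
shortest-cost path #8: 7→1→8→4→6 push 2 @ unit cost 25 (adds 50)
shortest-cost path #9: 7→1→8→2→3→6 push 6 @ unit cost 26 (adds 156)
total cost = 1078

Minimum cost for 70 units: 1078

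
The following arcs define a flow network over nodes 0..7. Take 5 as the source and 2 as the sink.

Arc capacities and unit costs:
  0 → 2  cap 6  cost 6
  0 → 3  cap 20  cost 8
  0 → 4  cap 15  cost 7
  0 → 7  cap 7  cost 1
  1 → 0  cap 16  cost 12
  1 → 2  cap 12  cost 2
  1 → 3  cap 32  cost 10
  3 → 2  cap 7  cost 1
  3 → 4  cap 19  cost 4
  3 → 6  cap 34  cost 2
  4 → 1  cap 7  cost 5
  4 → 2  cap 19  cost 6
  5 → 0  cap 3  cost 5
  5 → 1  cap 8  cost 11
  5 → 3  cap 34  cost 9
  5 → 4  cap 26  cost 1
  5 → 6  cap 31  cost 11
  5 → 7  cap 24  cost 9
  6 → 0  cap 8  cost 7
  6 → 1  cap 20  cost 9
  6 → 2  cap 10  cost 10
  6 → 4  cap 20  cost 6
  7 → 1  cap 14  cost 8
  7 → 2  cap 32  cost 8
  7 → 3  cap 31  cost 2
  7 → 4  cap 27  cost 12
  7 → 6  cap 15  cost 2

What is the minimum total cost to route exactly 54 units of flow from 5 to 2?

Minimum cost for 54 units: 578

shortest-cost path #1: 5→4→2 push 19 @ unit cost 7 (adds 133)
shortest-cost path #2: 5→4→1→2 push 7 @ unit cost 8 (adds 56)
shortest-cost path #3: 5→0→7→3→2 push 3 @ unit cost 9 (adds 27)
shortest-cost path #4: 5→3→2 push 4 @ unit cost 10 (adds 40)
shortest-cost path #5: 5→3→7→0→2 push 3 @ unit cost 12 (adds 36)
shortest-cost path #6: 5→1→2 push 5 @ unit cost 13 (adds 65)
shortest-cost path #7: 5→7→2 push 13 @ unit cost 17 (adds 221)
total cost = 578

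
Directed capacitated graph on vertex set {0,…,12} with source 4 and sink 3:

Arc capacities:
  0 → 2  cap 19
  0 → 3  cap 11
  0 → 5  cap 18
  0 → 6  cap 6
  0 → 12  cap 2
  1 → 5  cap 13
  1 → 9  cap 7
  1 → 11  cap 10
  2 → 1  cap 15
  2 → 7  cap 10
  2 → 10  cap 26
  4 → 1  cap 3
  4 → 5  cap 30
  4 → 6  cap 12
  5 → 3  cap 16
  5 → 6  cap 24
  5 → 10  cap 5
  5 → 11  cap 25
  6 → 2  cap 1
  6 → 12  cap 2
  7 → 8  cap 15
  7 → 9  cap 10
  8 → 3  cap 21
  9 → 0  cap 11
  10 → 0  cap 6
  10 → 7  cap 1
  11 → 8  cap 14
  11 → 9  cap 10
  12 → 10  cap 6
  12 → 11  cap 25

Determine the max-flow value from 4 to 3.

augment #1: 4→5→3 bottleneck 16, total now 16
augment #2: 4→1→9→0→3 bottleneck 3, total now 19
augment #3: 4→5→10→0→3 bottleneck 5, total now 24
augment #4: 4→5→11→8→3 bottleneck 9, total now 33
augment #5: 4→6→2→7→8→3 bottleneck 1, total now 34
augment #6: 4→6→12→10→0→3 bottleneck 1, total now 35
augment #7: 4→6→12→11→8→3 bottleneck 1, total now 36

Maximum flow value: 36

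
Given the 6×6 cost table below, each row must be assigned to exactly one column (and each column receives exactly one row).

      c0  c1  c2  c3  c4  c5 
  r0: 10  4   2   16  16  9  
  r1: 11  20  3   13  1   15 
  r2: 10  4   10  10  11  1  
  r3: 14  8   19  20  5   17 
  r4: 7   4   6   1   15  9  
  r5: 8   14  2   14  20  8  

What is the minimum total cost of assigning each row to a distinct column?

optimal assignment: row0→col2 (cost 2), row1→col4 (cost 1), row2→col5 (cost 1), row3→col1 (cost 8), row4→col3 (cost 1), row5→col0 (cost 8)
total = 2 + 1 + 1 + 8 + 1 + 8 = 21

Minimum assignment cost: 21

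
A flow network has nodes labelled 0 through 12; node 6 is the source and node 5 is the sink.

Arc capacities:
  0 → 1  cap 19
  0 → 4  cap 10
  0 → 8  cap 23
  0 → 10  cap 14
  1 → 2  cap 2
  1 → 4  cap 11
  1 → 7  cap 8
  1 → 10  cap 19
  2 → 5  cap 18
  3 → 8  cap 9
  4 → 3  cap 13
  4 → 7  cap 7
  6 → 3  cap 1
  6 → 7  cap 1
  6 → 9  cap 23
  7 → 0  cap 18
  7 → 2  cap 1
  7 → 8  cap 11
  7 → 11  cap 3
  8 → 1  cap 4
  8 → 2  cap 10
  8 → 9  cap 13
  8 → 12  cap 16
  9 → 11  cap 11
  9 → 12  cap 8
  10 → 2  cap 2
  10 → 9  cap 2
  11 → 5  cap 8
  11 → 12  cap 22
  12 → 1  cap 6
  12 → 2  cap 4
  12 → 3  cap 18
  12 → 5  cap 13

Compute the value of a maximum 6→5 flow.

augment #1: 6→7→2→5 bottleneck 1, total now 1
augment #2: 6→9→11→5 bottleneck 8, total now 9
augment #3: 6→9→12→5 bottleneck 8, total now 17
augment #4: 6→3→8→2→5 bottleneck 1, total now 18
augment #5: 6→9→11→12→5 bottleneck 3, total now 21

Maximum flow value: 21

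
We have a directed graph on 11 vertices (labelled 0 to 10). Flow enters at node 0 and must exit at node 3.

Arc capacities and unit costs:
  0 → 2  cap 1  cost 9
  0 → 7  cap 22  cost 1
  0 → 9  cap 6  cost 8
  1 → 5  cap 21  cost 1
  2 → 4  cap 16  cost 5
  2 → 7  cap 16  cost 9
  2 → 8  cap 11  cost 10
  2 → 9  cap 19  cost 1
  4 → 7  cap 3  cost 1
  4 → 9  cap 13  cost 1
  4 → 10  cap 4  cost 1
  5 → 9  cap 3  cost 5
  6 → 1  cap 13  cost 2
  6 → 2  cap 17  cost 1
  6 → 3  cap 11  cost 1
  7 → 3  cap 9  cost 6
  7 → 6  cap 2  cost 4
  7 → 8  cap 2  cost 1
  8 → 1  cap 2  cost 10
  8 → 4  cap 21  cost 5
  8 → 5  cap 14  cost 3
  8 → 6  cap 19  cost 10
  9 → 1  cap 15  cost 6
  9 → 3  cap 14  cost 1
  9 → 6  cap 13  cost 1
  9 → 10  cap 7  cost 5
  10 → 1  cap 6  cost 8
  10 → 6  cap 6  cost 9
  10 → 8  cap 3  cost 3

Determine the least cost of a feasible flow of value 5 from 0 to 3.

shortest-cost path #1: 0→7→6→3 push 2 @ unit cost 6 (adds 12)
shortest-cost path #2: 0→7→3 push 3 @ unit cost 7 (adds 21)
total cost = 33

Minimum cost for 5 units: 33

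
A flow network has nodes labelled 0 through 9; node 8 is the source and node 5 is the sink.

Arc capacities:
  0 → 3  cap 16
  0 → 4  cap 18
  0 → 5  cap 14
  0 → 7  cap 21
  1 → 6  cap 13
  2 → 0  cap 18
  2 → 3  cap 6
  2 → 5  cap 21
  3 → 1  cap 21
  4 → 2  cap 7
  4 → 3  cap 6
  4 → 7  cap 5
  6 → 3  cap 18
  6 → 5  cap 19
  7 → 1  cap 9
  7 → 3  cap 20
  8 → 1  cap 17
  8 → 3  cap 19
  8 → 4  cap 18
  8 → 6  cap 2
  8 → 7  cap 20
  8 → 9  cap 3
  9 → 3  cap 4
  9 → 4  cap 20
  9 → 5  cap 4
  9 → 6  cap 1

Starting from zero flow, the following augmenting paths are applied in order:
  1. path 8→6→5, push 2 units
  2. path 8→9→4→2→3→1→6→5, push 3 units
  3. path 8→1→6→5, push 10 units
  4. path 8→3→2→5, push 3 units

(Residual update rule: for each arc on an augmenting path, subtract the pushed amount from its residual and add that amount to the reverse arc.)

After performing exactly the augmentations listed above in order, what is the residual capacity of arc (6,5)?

after path 1 (8→6→5, push 2): res(6,5)=17
after path 2 (8→9→4→2→3→1→6→5, push 3): res(6,5)=14
after path 3 (8→1→6→5, push 10): res(6,5)=4
after path 4 (8→3→2→5, push 3): res(6,5)=4

Residual capacity of (6,5): 4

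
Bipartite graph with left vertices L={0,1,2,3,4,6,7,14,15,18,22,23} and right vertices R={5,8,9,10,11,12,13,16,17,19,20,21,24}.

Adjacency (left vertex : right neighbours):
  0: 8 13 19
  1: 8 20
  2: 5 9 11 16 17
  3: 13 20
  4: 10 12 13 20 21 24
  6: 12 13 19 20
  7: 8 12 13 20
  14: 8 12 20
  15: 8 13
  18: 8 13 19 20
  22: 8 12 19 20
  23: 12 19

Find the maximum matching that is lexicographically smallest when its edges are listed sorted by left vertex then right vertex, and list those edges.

Lex-smallest maximum matching: {(0,8), (1,20), (2,5), (3,13), (4,10), (6,12), (18,19)}

|M| = 7 (so the lex-smallest maximum matching has 7 edges)
process left vertices in ascending order; for each, take the smallest-labelled available neighbour that still permits 7 edges overall, or leave it unmatched if none does
lex-smallest matching: {0-8, 1-20, 2-5, 3-13, 4-10, 6-12, 18-19}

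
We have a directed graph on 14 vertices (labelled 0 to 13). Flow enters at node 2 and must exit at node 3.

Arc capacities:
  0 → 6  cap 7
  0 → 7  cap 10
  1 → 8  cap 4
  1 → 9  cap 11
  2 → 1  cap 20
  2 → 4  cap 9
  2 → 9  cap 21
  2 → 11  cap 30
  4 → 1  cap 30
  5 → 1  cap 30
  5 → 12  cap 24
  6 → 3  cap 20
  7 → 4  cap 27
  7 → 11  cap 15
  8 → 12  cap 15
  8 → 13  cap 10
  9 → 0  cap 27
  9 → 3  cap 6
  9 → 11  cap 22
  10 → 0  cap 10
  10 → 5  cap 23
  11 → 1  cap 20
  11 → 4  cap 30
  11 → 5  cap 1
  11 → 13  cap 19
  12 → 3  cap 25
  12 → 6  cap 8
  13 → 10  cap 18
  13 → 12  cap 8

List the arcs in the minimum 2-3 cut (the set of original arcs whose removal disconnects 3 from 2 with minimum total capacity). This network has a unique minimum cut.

augment #1: 2→9→3 push 6
augment #2: 2→1→8→12→3 push 4
augment #3: 2→9→0→6→3 push 7
augment #4: 2→11→5→12→3 push 1
augment #5: 2→11→13→12→3 push 8
augment #6: 2→11→13→10→5→12→3 push 11
max flow = 37; residual-reachable set from 2 gives S-side
cut edges (S→T): {(0,6), (1,8), (9,3), (11,5), (11,13)} total cap 37

Min-cut arcs: {(0,6), (1,8), (9,3), (11,5), (11,13)} (total capacity 37)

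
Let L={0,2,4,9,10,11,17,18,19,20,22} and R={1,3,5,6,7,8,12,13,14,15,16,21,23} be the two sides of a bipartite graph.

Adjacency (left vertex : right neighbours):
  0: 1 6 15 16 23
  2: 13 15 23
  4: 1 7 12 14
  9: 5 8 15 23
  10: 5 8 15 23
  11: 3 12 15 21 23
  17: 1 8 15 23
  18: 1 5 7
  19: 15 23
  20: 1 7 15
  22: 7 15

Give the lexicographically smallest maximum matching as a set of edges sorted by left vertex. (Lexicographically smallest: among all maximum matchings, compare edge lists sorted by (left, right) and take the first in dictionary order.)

|M| = 10 (so the lex-smallest maximum matching has 10 edges)
process left vertices in ascending order; for each, take the smallest-labelled available neighbour that still permits 10 edges overall, or leave it unmatched if none does
lex-smallest matching: {0-6, 2-13, 4-12, 9-5, 10-8, 11-3, 17-1, 18-7, 19-23, 20-15}

Lex-smallest maximum matching: {(0,6), (2,13), (4,12), (9,5), (10,8), (11,3), (17,1), (18,7), (19,23), (20,15)}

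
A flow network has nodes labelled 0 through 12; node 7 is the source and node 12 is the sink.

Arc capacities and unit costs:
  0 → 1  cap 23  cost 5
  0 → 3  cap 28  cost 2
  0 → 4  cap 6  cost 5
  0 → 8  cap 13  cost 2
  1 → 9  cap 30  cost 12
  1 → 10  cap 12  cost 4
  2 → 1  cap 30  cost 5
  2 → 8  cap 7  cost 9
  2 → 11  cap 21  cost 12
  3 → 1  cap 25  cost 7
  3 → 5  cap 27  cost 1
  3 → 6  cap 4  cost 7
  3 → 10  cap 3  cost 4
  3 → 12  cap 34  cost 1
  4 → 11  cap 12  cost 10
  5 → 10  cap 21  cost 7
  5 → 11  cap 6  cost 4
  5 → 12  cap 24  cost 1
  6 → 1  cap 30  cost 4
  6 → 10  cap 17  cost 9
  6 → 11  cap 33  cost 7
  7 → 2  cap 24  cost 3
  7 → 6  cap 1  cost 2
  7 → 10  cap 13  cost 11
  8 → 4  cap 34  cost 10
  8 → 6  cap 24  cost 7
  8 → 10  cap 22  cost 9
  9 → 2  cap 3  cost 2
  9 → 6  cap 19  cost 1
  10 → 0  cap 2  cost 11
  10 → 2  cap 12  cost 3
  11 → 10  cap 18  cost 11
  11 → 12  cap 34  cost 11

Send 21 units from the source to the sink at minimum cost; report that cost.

shortest-cost path #1: 7→6→11→12 push 1 @ unit cost 20 (adds 20)
shortest-cost path #2: 7→10→0→3→12 push 2 @ unit cost 25 (adds 50)
shortest-cost path #3: 7→2→11→12 push 18 @ unit cost 26 (adds 468)
total cost = 538

Minimum cost for 21 units: 538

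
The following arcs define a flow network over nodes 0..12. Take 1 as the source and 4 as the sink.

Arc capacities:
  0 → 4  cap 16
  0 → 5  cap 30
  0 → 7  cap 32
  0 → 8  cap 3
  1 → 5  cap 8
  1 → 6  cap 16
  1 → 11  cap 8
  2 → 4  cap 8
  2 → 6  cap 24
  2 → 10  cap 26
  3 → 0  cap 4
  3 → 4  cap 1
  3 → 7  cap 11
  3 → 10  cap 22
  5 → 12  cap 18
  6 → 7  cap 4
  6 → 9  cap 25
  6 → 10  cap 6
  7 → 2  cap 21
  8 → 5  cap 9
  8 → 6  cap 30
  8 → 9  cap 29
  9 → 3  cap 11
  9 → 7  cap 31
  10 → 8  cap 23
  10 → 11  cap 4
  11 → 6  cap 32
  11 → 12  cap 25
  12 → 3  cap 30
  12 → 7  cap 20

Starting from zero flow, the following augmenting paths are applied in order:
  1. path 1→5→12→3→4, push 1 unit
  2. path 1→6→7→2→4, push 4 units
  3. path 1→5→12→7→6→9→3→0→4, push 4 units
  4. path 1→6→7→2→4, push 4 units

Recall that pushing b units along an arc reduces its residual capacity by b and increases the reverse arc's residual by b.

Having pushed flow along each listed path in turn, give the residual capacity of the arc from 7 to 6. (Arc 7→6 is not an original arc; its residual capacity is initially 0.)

after path 1 (1→5→12→3→4, push 1): res(7,6)=0
after path 2 (1→6→7→2→4, push 4): res(7,6)=4
after path 3 (1→5→12→7→6→9→3→0→4, push 4): res(7,6)=0
after path 4 (1→6→7→2→4, push 4): res(7,6)=4

Residual capacity of (7,6): 4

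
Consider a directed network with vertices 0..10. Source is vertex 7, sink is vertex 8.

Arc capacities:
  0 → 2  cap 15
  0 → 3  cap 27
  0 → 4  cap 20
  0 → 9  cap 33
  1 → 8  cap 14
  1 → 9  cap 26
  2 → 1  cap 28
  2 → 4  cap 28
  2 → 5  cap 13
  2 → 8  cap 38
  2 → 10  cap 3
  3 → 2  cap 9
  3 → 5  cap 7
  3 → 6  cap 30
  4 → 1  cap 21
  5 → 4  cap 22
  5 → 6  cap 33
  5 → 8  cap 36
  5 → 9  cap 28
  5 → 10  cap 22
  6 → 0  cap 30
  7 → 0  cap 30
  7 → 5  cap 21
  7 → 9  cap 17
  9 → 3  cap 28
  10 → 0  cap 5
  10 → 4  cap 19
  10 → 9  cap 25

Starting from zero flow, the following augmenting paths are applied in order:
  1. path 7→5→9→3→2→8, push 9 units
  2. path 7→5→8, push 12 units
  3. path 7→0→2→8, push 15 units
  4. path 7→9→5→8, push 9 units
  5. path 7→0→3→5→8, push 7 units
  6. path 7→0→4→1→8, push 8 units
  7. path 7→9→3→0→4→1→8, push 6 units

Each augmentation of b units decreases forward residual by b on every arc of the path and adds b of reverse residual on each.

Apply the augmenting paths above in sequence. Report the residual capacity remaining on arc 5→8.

after path 1 (7→5→9→3→2→8, push 9): res(5,8)=36
after path 2 (7→5→8, push 12): res(5,8)=24
after path 3 (7→0→2→8, push 15): res(5,8)=24
after path 4 (7→9→5→8, push 9): res(5,8)=15
after path 5 (7→0→3→5→8, push 7): res(5,8)=8
after path 6 (7→0→4→1→8, push 8): res(5,8)=8
after path 7 (7→9→3→0→4→1→8, push 6): res(5,8)=8

Residual capacity of (5,8): 8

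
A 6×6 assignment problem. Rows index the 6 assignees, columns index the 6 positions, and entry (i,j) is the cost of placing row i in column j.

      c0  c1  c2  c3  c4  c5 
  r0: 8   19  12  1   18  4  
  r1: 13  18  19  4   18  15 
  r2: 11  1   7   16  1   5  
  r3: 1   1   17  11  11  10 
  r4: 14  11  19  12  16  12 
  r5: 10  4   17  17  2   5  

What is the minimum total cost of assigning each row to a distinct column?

optimal assignment: row0→col5 (cost 4), row1→col3 (cost 4), row2→col2 (cost 7), row3→col0 (cost 1), row4→col1 (cost 11), row5→col4 (cost 2)
total = 4 + 4 + 7 + 1 + 11 + 2 = 29

Minimum assignment cost: 29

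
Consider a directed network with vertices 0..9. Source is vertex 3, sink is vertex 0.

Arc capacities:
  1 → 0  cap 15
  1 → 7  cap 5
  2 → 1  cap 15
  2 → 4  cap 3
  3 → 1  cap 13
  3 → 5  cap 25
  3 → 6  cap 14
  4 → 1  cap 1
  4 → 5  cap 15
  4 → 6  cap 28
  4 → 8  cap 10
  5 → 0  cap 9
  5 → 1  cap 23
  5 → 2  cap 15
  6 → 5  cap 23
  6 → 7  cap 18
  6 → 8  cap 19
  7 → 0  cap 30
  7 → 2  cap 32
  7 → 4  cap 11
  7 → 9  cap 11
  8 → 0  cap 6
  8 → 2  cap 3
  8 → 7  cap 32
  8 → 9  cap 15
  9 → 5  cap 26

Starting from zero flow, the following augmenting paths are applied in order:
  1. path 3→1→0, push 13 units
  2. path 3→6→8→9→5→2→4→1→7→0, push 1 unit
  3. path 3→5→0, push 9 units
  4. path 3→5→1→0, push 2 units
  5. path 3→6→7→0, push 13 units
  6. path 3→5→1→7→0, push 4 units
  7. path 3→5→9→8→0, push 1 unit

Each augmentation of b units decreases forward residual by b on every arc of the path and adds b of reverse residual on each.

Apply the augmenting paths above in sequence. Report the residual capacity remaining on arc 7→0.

after path 1 (3→1→0, push 13): res(7,0)=30
after path 2 (3→6→8→9→5→2→4→1→7→0, push 1): res(7,0)=29
after path 3 (3→5→0, push 9): res(7,0)=29
after path 4 (3→5→1→0, push 2): res(7,0)=29
after path 5 (3→6→7→0, push 13): res(7,0)=16
after path 6 (3→5→1→7→0, push 4): res(7,0)=12
after path 7 (3→5→9→8→0, push 1): res(7,0)=12

Residual capacity of (7,0): 12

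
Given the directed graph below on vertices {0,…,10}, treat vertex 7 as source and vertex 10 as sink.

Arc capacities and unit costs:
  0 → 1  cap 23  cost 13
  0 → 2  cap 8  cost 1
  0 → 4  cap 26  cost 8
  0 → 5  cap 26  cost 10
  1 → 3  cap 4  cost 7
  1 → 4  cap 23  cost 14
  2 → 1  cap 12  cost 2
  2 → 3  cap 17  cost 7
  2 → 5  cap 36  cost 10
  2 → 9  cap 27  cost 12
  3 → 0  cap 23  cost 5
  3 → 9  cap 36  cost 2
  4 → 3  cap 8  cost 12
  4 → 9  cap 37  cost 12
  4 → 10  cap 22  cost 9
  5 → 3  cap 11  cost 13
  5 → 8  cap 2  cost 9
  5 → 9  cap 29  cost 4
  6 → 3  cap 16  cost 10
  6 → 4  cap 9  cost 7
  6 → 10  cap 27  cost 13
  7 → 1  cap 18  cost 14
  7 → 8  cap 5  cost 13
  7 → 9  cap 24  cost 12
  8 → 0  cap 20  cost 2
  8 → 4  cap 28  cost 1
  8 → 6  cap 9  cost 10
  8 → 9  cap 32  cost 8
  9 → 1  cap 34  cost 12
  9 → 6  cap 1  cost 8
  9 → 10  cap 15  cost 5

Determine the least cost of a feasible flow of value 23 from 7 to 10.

Minimum cost for 23 units: 477

shortest-cost path #1: 7→9→10 push 15 @ unit cost 17 (adds 255)
shortest-cost path #2: 7→8→4→10 push 5 @ unit cost 23 (adds 115)
shortest-cost path #3: 7→9→6→10 push 1 @ unit cost 33 (adds 33)
shortest-cost path #4: 7→1→4→10 push 2 @ unit cost 37 (adds 74)
total cost = 477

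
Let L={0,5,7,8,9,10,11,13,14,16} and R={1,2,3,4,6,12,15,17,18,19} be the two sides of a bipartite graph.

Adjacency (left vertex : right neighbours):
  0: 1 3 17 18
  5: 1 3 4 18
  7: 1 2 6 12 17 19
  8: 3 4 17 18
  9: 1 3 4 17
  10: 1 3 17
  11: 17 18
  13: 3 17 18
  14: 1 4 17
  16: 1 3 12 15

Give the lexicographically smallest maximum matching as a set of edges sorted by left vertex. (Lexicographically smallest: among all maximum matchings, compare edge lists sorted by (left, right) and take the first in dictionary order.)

|M| = 7 (so the lex-smallest maximum matching has 7 edges)
process left vertices in ascending order; for each, take the smallest-labelled available neighbour that still permits 7 edges overall, or leave it unmatched if none does
lex-smallest matching: {0-1, 5-3, 7-2, 8-4, 9-17, 11-18, 16-12}

Lex-smallest maximum matching: {(0,1), (5,3), (7,2), (8,4), (9,17), (11,18), (16,12)}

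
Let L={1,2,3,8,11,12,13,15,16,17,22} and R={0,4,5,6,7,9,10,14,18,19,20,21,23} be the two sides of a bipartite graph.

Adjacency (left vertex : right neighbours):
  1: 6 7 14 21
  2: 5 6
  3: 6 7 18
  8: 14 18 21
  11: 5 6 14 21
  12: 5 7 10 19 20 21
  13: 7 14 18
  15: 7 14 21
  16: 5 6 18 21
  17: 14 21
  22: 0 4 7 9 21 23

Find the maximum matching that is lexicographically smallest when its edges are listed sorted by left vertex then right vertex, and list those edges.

|M| = 8 (so the lex-smallest maximum matching has 8 edges)
process left vertices in ascending order; for each, take the smallest-labelled available neighbour that still permits 8 edges overall, or leave it unmatched if none does
lex-smallest matching: {1-6, 2-5, 3-7, 8-14, 11-21, 12-10, 13-18, 22-0}

Lex-smallest maximum matching: {(1,6), (2,5), (3,7), (8,14), (11,21), (12,10), (13,18), (22,0)}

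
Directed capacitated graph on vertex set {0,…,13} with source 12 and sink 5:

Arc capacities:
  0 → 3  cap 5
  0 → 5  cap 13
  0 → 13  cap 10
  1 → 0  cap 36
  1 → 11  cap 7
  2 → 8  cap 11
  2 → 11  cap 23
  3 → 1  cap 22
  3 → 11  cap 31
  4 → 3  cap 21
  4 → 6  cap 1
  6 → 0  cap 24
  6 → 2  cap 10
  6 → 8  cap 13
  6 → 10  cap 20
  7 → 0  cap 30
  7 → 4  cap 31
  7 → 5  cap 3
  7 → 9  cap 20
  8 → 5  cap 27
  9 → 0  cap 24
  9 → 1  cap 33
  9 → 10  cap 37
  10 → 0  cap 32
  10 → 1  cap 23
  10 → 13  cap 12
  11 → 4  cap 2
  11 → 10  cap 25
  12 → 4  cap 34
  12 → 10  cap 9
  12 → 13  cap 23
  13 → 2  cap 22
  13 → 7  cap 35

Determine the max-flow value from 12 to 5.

Maximum flow value: 28

augment #1: 12→10→0→5 bottleneck 9, total now 9
augment #2: 12→13→7→5 bottleneck 3, total now 12
augment #3: 12→4→6→0→5 bottleneck 1, total now 13
augment #4: 12→13→2→8→5 bottleneck 11, total now 24
augment #5: 12→13→7→0→5 bottleneck 3, total now 27
augment #6: 12→13→7→0→6→8→5 bottleneck 1, total now 28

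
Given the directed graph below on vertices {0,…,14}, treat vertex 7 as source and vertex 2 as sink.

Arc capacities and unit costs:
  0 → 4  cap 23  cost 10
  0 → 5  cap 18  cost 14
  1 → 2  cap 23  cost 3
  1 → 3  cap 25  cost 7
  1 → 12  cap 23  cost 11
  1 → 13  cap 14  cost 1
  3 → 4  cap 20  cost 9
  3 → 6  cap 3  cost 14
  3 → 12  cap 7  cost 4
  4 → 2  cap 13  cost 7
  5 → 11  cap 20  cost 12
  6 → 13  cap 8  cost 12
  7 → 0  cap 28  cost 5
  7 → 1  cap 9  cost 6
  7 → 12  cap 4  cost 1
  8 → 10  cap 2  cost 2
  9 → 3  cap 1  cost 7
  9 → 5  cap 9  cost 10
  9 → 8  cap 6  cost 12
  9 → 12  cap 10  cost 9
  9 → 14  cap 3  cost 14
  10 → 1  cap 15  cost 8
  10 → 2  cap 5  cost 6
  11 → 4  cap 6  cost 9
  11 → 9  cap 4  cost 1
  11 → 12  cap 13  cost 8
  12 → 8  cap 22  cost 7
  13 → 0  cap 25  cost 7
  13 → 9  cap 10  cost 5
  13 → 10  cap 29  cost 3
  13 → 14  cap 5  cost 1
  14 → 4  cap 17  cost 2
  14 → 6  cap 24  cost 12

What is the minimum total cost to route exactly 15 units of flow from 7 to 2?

Minimum cost for 15 units: 201

shortest-cost path #1: 7→1→2 push 9 @ unit cost 9 (adds 81)
shortest-cost path #2: 7→12→8→10→2 push 2 @ unit cost 16 (adds 32)
shortest-cost path #3: 7→0→4→2 push 4 @ unit cost 22 (adds 88)
total cost = 201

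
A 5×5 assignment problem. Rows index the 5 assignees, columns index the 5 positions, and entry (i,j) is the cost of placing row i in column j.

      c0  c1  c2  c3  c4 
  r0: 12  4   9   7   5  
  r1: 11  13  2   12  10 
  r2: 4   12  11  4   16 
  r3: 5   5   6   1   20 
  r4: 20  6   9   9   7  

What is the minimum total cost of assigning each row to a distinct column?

Minimum assignment cost: 18

one of 2 optimal assignments: row0→col1 (cost 4), row1→col2 (cost 2), row2→col0 (cost 4), row3→col3 (cost 1), row4→col4 (cost 7)
total = 4 + 2 + 4 + 1 + 7 = 18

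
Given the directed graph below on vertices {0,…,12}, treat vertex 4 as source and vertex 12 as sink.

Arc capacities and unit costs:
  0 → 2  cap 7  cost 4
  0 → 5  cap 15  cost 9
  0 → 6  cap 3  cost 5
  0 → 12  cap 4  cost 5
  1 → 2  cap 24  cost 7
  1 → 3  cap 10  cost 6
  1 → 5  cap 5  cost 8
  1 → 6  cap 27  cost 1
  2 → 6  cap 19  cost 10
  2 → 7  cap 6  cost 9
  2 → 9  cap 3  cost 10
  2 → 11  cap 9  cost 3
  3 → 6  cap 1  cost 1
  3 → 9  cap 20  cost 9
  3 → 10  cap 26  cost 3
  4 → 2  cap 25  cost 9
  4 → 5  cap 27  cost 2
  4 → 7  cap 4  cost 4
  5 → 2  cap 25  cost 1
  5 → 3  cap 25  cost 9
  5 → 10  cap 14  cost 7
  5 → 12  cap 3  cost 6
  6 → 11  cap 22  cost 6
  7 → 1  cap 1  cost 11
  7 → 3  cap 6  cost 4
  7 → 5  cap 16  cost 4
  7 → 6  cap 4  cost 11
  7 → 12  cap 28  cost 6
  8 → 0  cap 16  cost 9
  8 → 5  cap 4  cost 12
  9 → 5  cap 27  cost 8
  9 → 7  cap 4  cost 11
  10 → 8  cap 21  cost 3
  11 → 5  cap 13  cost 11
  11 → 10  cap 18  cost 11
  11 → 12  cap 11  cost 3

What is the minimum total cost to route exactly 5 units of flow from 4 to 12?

shortest-cost path #1: 4→5→12 push 3 @ unit cost 8 (adds 24)
shortest-cost path #2: 4→5→2→11→12 push 2 @ unit cost 9 (adds 18)
total cost = 42

Minimum cost for 5 units: 42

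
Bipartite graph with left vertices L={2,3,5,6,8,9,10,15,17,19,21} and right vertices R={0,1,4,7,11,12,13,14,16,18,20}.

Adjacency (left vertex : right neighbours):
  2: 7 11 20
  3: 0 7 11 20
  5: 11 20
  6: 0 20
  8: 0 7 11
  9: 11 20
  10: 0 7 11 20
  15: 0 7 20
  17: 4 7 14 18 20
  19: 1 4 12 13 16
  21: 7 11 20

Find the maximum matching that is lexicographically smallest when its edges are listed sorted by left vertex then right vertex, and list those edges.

Lex-smallest maximum matching: {(2,7), (3,0), (5,11), (6,20), (17,4), (19,1)}

|M| = 6 (so the lex-smallest maximum matching has 6 edges)
process left vertices in ascending order; for each, take the smallest-labelled available neighbour that still permits 6 edges overall, or leave it unmatched if none does
lex-smallest matching: {2-7, 3-0, 5-11, 6-20, 17-4, 19-1}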